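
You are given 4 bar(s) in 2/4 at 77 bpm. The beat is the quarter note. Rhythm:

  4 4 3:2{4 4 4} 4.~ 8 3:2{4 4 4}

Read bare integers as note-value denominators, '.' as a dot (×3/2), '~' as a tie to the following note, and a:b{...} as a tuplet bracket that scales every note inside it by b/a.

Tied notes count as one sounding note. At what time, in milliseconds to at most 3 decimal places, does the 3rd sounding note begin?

1. 0.0ms @ 0 + 779.221ms (1)
2. 779.221ms @ 1 + 779.221ms (1)
3. 1558.442ms @ 2 + 519.481ms (2/3)
4. 2077.922ms @ 8/3 + 519.481ms (2/3)
5. 2597.403ms @ 10/3 + 519.481ms (2/3)
6. 3116.883ms @ 4 + 1558.442ms (2)
7. 4675.325ms @ 6 + 519.481ms (2/3)
8. 5194.805ms @ 20/3 + 519.481ms (2/3)
9. 5714.286ms @ 22/3 + 519.481ms (2/3)

note 3 onset = 2b = 1558.442ms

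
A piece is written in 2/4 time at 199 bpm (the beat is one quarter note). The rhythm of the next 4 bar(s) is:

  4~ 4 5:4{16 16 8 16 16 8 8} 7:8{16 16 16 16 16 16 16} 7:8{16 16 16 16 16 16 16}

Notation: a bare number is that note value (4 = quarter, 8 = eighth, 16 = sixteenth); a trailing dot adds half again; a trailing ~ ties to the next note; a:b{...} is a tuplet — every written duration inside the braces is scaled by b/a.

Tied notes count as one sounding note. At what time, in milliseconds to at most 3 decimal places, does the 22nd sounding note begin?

note 22 onset = 54/7b = 2325.915ms

1. 0.0ms @ 0 + 603.015ms (2)
2. 603.015ms @ 2 + 60.302ms (1/5)
3. 663.317ms @ 11/5 + 60.302ms (1/5)
4. 723.618ms @ 12/5 + 120.603ms (2/5)
5. 844.221ms @ 14/5 + 60.302ms (1/5)
6. 904.523ms @ 3 + 60.302ms (1/5)
7. 964.824ms @ 16/5 + 120.603ms (2/5)
8. 1085.427ms @ 18/5 + 120.603ms (2/5)
9. 1206.03ms @ 4 + 86.145ms (2/7)
10. 1292.175ms @ 30/7 + 86.145ms (2/7)
11. 1378.32ms @ 32/7 + 86.145ms (2/7)
12. 1464.465ms @ 34/7 + 86.145ms (2/7)
13. 1550.61ms @ 36/7 + 86.145ms (2/7)
14. 1636.755ms @ 38/7 + 86.145ms (2/7)
15. 1722.9ms @ 40/7 + 86.145ms (2/7)
16. 1809.045ms @ 6 + 86.145ms (2/7)
17. 1895.19ms @ 44/7 + 86.145ms (2/7)
18. 1981.335ms @ 46/7 + 86.145ms (2/7)
19. 2067.48ms @ 48/7 + 86.145ms (2/7)
20. 2153.625ms @ 50/7 + 86.145ms (2/7)
21. 2239.77ms @ 52/7 + 86.145ms (2/7)
22. 2325.915ms @ 54/7 + 86.145ms (2/7)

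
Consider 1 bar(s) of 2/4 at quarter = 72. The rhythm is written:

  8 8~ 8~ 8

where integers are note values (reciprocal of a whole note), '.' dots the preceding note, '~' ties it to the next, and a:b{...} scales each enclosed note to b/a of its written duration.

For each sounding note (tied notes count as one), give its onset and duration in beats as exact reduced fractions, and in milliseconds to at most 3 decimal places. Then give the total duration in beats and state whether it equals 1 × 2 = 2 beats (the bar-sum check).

1) 0.0ms=0b +416.667ms=1/2b
2) 416.667ms=1/2b +1250.0ms=3/2b
Σ=2b of 2 (72bpm 2/4) — PASS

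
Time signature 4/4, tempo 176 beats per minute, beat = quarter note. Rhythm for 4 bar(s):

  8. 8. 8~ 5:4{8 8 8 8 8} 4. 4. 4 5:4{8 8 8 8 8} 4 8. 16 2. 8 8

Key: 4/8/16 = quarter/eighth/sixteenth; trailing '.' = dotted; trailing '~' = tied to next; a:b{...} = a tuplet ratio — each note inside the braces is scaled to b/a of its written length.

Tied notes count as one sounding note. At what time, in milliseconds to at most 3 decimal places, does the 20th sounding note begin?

note 20 onset = 15b = 5113.636ms

1. 0.0ms @ 0 + 255.682ms (3/4)
2. 255.682ms @ 3/4 + 255.682ms (3/4)
3. 511.364ms @ 3/2 + 306.818ms (9/10)
4. 818.182ms @ 12/5 + 136.364ms (2/5)
5. 954.545ms @ 14/5 + 136.364ms (2/5)
6. 1090.909ms @ 16/5 + 136.364ms (2/5)
7. 1227.273ms @ 18/5 + 136.364ms (2/5)
8. 1363.636ms @ 4 + 511.364ms (3/2)
9. 1875.0ms @ 11/2 + 511.364ms (3/2)
10. 2386.364ms @ 7 + 340.909ms (1)
11. 2727.273ms @ 8 + 136.364ms (2/5)
12. 2863.636ms @ 42/5 + 136.364ms (2/5)
13. 3000.0ms @ 44/5 + 136.364ms (2/5)
14. 3136.364ms @ 46/5 + 136.364ms (2/5)
15. 3272.727ms @ 48/5 + 136.364ms (2/5)
16. 3409.091ms @ 10 + 340.909ms (1)
17. 3750.0ms @ 11 + 255.682ms (3/4)
18. 4005.682ms @ 47/4 + 85.227ms (1/4)
19. 4090.909ms @ 12 + 1022.727ms (3)
20. 5113.636ms @ 15 + 170.455ms (1/2)
21. 5284.091ms @ 31/2 + 170.455ms (1/2)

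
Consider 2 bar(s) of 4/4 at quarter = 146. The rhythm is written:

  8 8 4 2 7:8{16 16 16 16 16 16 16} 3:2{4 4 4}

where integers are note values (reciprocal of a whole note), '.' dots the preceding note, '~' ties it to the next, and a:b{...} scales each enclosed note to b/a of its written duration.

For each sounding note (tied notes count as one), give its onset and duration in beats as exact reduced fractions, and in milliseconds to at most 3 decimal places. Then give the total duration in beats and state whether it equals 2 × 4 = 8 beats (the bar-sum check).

1) 0.0ms=0b +205.479ms=1/2b
2) 205.479ms=1/2b +205.479ms=1/2b
3) 410.959ms=1b +410.959ms=1b
4) 821.918ms=2b +821.918ms=2b
5) 1643.836ms=4b +117.417ms=2/7b
6) 1761.252ms=30/7b +117.417ms=2/7b
7) 1878.669ms=32/7b +117.417ms=2/7b
8) 1996.086ms=34/7b +117.417ms=2/7b
9) 2113.503ms=36/7b +117.417ms=2/7b
10) 2230.92ms=38/7b +117.417ms=2/7b
11) 2348.337ms=40/7b +117.417ms=2/7b
12) 2465.753ms=6b +273.973ms=2/3b
13) 2739.726ms=20/3b +273.973ms=2/3b
14) 3013.699ms=22/3b +273.973ms=2/3b
Σ=8b of 8 (146bpm 4/4) — PASS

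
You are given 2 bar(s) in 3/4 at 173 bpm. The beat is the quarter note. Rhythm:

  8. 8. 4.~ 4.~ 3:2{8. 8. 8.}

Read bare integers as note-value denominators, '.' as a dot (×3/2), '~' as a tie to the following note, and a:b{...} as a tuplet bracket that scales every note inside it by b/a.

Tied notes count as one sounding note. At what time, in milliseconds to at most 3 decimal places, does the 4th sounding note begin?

note 4 onset = 5b = 1734.104ms

1. 0.0ms @ 0 + 260.116ms (3/4)
2. 260.116ms @ 3/4 + 260.116ms (3/4)
3. 520.231ms @ 3/2 + 1213.873ms (7/2)
4. 1734.104ms @ 5 + 173.41ms (1/2)
5. 1907.514ms @ 11/2 + 173.41ms (1/2)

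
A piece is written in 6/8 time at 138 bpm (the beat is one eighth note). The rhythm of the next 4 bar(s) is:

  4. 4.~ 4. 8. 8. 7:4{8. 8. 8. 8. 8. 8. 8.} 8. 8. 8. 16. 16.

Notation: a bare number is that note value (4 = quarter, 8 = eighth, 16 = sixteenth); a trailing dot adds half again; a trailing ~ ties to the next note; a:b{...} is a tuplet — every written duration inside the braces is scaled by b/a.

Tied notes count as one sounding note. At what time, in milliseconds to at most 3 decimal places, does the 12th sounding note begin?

1. 0.0ms @ 0 + 1304.348ms (3)
2. 1304.348ms @ 3 + 2608.696ms (6)
3. 3913.043ms @ 9 + 652.174ms (3/2)
4. 4565.217ms @ 21/2 + 652.174ms (3/2)
5. 5217.391ms @ 12 + 372.671ms (6/7)
6. 5590.062ms @ 90/7 + 372.671ms (6/7)
7. 5962.733ms @ 96/7 + 372.671ms (6/7)
8. 6335.404ms @ 102/7 + 372.671ms (6/7)
9. 6708.075ms @ 108/7 + 372.671ms (6/7)
10. 7080.745ms @ 114/7 + 372.671ms (6/7)
11. 7453.416ms @ 120/7 + 372.671ms (6/7)
12. 7826.087ms @ 18 + 652.174ms (3/2)
13. 8478.261ms @ 39/2 + 652.174ms (3/2)
14. 9130.435ms @ 21 + 652.174ms (3/2)
15. 9782.609ms @ 45/2 + 326.087ms (3/4)
16. 10108.696ms @ 93/4 + 326.087ms (3/4)

note 12 onset = 18b = 7826.087ms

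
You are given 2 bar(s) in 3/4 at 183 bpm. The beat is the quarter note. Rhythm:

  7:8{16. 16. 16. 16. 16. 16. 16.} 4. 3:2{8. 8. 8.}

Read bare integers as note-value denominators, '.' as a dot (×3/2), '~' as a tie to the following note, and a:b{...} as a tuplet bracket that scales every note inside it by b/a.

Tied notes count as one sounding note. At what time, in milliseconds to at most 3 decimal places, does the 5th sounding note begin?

1. 0.0ms @ 0 + 140.515ms (3/7)
2. 140.515ms @ 3/7 + 140.515ms (3/7)
3. 281.03ms @ 6/7 + 140.515ms (3/7)
4. 421.546ms @ 9/7 + 140.515ms (3/7)
5. 562.061ms @ 12/7 + 140.515ms (3/7)
6. 702.576ms @ 15/7 + 140.515ms (3/7)
7. 843.091ms @ 18/7 + 140.515ms (3/7)
8. 983.607ms @ 3 + 491.803ms (3/2)
9. 1475.41ms @ 9/2 + 163.934ms (1/2)
10. 1639.344ms @ 5 + 163.934ms (1/2)
11. 1803.279ms @ 11/2 + 163.934ms (1/2)

note 5 onset = 12/7b = 562.061ms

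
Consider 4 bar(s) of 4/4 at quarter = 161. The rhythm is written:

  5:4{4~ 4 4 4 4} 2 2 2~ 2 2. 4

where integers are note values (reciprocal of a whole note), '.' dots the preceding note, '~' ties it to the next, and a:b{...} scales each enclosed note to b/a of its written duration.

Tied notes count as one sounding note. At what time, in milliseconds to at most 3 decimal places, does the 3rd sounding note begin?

1. 0.0ms @ 0 + 596.273ms (8/5)
2. 596.273ms @ 8/5 + 298.137ms (4/5)
3. 894.41ms @ 12/5 + 298.137ms (4/5)
4. 1192.547ms @ 16/5 + 298.137ms (4/5)
5. 1490.683ms @ 4 + 745.342ms (2)
6. 2236.025ms @ 6 + 745.342ms (2)
7. 2981.366ms @ 8 + 1490.683ms (4)
8. 4472.05ms @ 12 + 1118.012ms (3)
9. 5590.062ms @ 15 + 372.671ms (1)

note 3 onset = 12/5b = 894.41ms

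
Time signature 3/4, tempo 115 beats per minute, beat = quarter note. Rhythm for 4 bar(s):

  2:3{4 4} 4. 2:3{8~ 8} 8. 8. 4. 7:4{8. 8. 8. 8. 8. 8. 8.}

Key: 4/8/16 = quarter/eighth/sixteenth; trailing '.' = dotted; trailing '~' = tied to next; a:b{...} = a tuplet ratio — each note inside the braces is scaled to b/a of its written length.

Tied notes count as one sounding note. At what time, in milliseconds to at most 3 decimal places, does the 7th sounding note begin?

1. 0.0ms @ 0 + 782.609ms (3/2)
2. 782.609ms @ 3/2 + 782.609ms (3/2)
3. 1565.217ms @ 3 + 782.609ms (3/2)
4. 2347.826ms @ 9/2 + 782.609ms (3/2)
5. 3130.435ms @ 6 + 391.304ms (3/4)
6. 3521.739ms @ 27/4 + 391.304ms (3/4)
7. 3913.043ms @ 15/2 + 782.609ms (3/2)
8. 4695.652ms @ 9 + 223.602ms (3/7)
9. 4919.255ms @ 66/7 + 223.602ms (3/7)
10. 5142.857ms @ 69/7 + 223.602ms (3/7)
11. 5366.46ms @ 72/7 + 223.602ms (3/7)
12. 5590.062ms @ 75/7 + 223.602ms (3/7)
13. 5813.665ms @ 78/7 + 223.602ms (3/7)
14. 6037.267ms @ 81/7 + 223.602ms (3/7)

note 7 onset = 15/2b = 3913.043ms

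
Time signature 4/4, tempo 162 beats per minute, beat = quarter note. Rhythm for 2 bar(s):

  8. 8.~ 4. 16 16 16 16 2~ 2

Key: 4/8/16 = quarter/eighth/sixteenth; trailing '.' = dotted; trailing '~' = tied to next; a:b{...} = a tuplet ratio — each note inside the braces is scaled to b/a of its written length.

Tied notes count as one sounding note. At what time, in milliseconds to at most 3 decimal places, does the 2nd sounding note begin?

1. 0.0ms @ 0 + 277.778ms (3/4)
2. 277.778ms @ 3/4 + 833.333ms (9/4)
3. 1111.111ms @ 3 + 92.593ms (1/4)
4. 1203.704ms @ 13/4 + 92.593ms (1/4)
5. 1296.296ms @ 7/2 + 92.593ms (1/4)
6. 1388.889ms @ 15/4 + 92.593ms (1/4)
7. 1481.481ms @ 4 + 1481.481ms (4)

note 2 onset = 3/4b = 277.778ms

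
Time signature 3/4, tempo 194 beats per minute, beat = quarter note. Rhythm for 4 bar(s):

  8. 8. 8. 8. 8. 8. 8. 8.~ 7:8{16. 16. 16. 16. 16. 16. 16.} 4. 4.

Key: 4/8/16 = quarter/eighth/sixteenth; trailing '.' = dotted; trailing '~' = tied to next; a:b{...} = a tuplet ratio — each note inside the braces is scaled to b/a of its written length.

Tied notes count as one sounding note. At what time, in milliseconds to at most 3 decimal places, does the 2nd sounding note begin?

1. 0.0ms @ 0 + 231.959ms (3/4)
2. 231.959ms @ 3/4 + 231.959ms (3/4)
3. 463.918ms @ 3/2 + 231.959ms (3/4)
4. 695.876ms @ 9/4 + 231.959ms (3/4)
5. 927.835ms @ 3 + 231.959ms (3/4)
6. 1159.794ms @ 15/4 + 231.959ms (3/4)
7. 1391.753ms @ 9/2 + 231.959ms (3/4)
8. 1623.711ms @ 21/4 + 364.507ms (33/28)
9. 1988.218ms @ 45/7 + 132.548ms (3/7)
10. 2120.766ms @ 48/7 + 132.548ms (3/7)
11. 2253.314ms @ 51/7 + 132.548ms (3/7)
12. 2385.862ms @ 54/7 + 132.548ms (3/7)
13. 2518.409ms @ 57/7 + 132.548ms (3/7)
14. 2650.957ms @ 60/7 + 132.548ms (3/7)
15. 2783.505ms @ 9 + 463.918ms (3/2)
16. 3247.423ms @ 21/2 + 463.918ms (3/2)

note 2 onset = 3/4b = 231.959ms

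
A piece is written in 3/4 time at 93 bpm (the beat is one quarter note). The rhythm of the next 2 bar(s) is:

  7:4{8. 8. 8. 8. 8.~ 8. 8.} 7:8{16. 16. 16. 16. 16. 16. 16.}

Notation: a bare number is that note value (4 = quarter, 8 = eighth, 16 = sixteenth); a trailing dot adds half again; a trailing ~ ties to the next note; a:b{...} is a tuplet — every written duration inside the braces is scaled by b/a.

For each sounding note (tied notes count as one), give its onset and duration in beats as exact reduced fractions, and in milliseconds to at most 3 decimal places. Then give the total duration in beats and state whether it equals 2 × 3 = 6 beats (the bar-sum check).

1) 0.0ms=0b +276.498ms=3/7b
2) 276.498ms=3/7b +276.498ms=3/7b
3) 552.995ms=6/7b +276.498ms=3/7b
4) 829.493ms=9/7b +276.498ms=3/7b
5) 1105.991ms=12/7b +552.995ms=6/7b
6) 1658.986ms=18/7b +276.498ms=3/7b
7) 1935.484ms=3b +276.498ms=3/7b
8) 2211.982ms=24/7b +276.498ms=3/7b
9) 2488.479ms=27/7b +276.498ms=3/7b
10) 2764.977ms=30/7b +276.498ms=3/7b
11) 3041.475ms=33/7b +276.498ms=3/7b
12) 3317.972ms=36/7b +276.498ms=3/7b
13) 3594.47ms=39/7b +276.498ms=3/7b
Σ=6b of 6 (93bpm 3/4) — PASS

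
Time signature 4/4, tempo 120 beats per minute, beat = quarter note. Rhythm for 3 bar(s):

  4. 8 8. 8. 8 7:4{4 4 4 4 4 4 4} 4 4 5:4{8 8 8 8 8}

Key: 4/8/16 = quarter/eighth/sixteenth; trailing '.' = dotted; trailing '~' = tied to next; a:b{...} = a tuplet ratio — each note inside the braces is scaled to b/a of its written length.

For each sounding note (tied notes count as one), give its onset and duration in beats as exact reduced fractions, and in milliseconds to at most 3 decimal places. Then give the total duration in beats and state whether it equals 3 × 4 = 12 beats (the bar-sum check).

1) 0.0ms=0b +750.0ms=3/2b
2) 750.0ms=3/2b +250.0ms=1/2b
3) 1000.0ms=2b +375.0ms=3/4b
4) 1375.0ms=11/4b +375.0ms=3/4b
5) 1750.0ms=7/2b +250.0ms=1/2b
6) 2000.0ms=4b +285.714ms=4/7b
7) 2285.714ms=32/7b +285.714ms=4/7b
8) 2571.429ms=36/7b +285.714ms=4/7b
9) 2857.143ms=40/7b +285.714ms=4/7b
10) 3142.857ms=44/7b +285.714ms=4/7b
11) 3428.571ms=48/7b +285.714ms=4/7b
12) 3714.286ms=52/7b +285.714ms=4/7b
13) 4000.0ms=8b +500.0ms=1b
14) 4500.0ms=9b +500.0ms=1b
15) 5000.0ms=10b +200.0ms=2/5b
16) 5200.0ms=52/5b +200.0ms=2/5b
17) 5400.0ms=54/5b +200.0ms=2/5b
18) 5600.0ms=56/5b +200.0ms=2/5b
19) 5800.0ms=58/5b +200.0ms=2/5b
Σ=12b of 12 (120bpm 4/4) — PASS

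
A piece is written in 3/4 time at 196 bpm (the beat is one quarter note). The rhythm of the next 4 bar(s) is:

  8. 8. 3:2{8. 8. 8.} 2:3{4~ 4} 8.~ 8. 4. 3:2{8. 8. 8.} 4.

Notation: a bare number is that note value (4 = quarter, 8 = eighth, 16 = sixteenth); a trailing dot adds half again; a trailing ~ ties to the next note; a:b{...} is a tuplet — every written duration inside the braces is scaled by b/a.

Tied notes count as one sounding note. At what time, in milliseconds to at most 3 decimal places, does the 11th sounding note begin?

1. 0.0ms @ 0 + 229.592ms (3/4)
2. 229.592ms @ 3/4 + 229.592ms (3/4)
3. 459.184ms @ 3/2 + 153.061ms (1/2)
4. 612.245ms @ 2 + 153.061ms (1/2)
5. 765.306ms @ 5/2 + 153.061ms (1/2)
6. 918.367ms @ 3 + 918.367ms (3)
7. 1836.735ms @ 6 + 459.184ms (3/2)
8. 2295.918ms @ 15/2 + 459.184ms (3/2)
9. 2755.102ms @ 9 + 153.061ms (1/2)
10. 2908.163ms @ 19/2 + 153.061ms (1/2)
11. 3061.224ms @ 10 + 153.061ms (1/2)
12. 3214.286ms @ 21/2 + 459.184ms (3/2)

note 11 onset = 10b = 3061.224ms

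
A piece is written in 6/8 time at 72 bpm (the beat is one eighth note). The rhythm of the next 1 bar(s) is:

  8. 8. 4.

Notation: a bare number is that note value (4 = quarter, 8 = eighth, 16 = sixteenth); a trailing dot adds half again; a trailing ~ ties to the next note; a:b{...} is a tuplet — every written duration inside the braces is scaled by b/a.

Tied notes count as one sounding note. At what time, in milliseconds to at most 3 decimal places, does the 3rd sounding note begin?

note 3 onset = 3b = 2500.0ms

1. 0.0ms @ 0 + 1250.0ms (3/2)
2. 1250.0ms @ 3/2 + 1250.0ms (3/2)
3. 2500.0ms @ 3 + 2500.0ms (3)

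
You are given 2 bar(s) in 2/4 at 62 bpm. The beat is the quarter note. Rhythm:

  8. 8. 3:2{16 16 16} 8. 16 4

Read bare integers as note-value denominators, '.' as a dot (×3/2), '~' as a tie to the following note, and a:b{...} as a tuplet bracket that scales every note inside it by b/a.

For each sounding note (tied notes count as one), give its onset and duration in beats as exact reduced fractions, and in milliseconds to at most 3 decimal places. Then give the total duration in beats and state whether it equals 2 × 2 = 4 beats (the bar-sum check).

1) 0.0ms=0b +725.806ms=3/4b
2) 725.806ms=3/4b +725.806ms=3/4b
3) 1451.613ms=3/2b +161.29ms=1/6b
4) 1612.903ms=5/3b +161.29ms=1/6b
5) 1774.194ms=11/6b +161.29ms=1/6b
6) 1935.484ms=2b +725.806ms=3/4b
7) 2661.29ms=11/4b +241.935ms=1/4b
8) 2903.226ms=3b +967.742ms=1b
Σ=4b of 4 (62bpm 2/4) — PASS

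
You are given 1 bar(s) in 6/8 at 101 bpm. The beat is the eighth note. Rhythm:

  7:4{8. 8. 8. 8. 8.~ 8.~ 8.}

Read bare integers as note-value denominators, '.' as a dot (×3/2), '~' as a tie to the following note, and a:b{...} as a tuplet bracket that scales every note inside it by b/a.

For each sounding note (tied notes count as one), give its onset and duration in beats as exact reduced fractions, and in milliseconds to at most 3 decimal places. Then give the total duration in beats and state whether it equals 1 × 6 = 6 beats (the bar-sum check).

1) 0.0ms=0b +509.194ms=6/7b
2) 509.194ms=6/7b +509.194ms=6/7b
3) 1018.388ms=12/7b +509.194ms=6/7b
4) 1527.581ms=18/7b +509.194ms=6/7b
5) 2036.775ms=24/7b +1527.581ms=18/7b
Σ=6b of 6 (101bpm 6/8) — PASS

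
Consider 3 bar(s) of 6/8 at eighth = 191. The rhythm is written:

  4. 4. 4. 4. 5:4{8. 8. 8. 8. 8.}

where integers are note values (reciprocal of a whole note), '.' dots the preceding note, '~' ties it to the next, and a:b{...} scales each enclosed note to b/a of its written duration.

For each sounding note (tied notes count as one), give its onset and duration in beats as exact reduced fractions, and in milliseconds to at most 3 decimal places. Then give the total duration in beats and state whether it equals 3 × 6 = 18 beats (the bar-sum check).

1) 0.0ms=0b +942.408ms=3b
2) 942.408ms=3b +942.408ms=3b
3) 1884.817ms=6b +942.408ms=3b
4) 2827.225ms=9b +942.408ms=3b
5) 3769.634ms=12b +376.963ms=6/5b
6) 4146.597ms=66/5b +376.963ms=6/5b
7) 4523.56ms=72/5b +376.963ms=6/5b
8) 4900.524ms=78/5b +376.963ms=6/5b
9) 5277.487ms=84/5b +376.963ms=6/5b
Σ=18b of 18 (191bpm 6/8) — PASS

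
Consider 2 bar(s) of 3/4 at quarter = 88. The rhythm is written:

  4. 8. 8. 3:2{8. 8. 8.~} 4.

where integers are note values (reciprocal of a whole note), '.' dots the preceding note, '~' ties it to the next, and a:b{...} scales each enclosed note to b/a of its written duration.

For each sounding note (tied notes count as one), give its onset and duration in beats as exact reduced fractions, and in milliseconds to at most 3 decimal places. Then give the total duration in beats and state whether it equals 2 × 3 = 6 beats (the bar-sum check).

1) 0.0ms=0b +1022.727ms=3/2b
2) 1022.727ms=3/2b +511.364ms=3/4b
3) 1534.091ms=9/4b +511.364ms=3/4b
4) 2045.455ms=3b +340.909ms=1/2b
5) 2386.364ms=7/2b +340.909ms=1/2b
6) 2727.273ms=4b +1363.636ms=2b
Σ=6b of 6 (88bpm 3/4) — PASS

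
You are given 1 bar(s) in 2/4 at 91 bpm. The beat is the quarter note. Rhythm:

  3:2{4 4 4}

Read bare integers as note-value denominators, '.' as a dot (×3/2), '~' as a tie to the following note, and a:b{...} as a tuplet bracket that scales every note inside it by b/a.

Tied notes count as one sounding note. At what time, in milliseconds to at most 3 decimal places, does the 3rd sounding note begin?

note 3 onset = 4/3b = 879.121ms

1. 0.0ms @ 0 + 439.56ms (2/3)
2. 439.56ms @ 2/3 + 439.56ms (2/3)
3. 879.121ms @ 4/3 + 439.56ms (2/3)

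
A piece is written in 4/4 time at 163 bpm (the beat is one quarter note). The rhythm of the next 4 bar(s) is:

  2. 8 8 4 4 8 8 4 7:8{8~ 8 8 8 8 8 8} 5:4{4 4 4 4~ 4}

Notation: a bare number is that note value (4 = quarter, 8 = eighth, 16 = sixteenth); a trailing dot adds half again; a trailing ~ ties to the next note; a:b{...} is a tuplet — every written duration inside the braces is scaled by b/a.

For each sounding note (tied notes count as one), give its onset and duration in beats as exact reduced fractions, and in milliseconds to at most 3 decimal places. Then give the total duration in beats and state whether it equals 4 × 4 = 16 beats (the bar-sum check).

1) 0.0ms=0b +1104.294ms=3b
2) 1104.294ms=3b +184.049ms=1/2b
3) 1288.344ms=7/2b +184.049ms=1/2b
4) 1472.393ms=4b +368.098ms=1b
5) 1840.491ms=5b +368.098ms=1b
6) 2208.589ms=6b +184.049ms=1/2b
7) 2392.638ms=13/2b +184.049ms=1/2b
8) 2576.687ms=7b +368.098ms=1b
9) 2944.785ms=8b +420.684ms=8/7b
10) 3365.469ms=64/7b +210.342ms=4/7b
11) 3575.811ms=68/7b +210.342ms=4/7b
12) 3786.152ms=72/7b +210.342ms=4/7b
13) 3996.494ms=76/7b +210.342ms=4/7b
14) 4206.836ms=80/7b +210.342ms=4/7b
15) 4417.178ms=12b +294.479ms=4/5b
16) 4711.656ms=64/5b +294.479ms=4/5b
17) 5006.135ms=68/5b +294.479ms=4/5b
18) 5300.613ms=72/5b +588.957ms=8/5b
Σ=16b of 16 (163bpm 4/4) — PASS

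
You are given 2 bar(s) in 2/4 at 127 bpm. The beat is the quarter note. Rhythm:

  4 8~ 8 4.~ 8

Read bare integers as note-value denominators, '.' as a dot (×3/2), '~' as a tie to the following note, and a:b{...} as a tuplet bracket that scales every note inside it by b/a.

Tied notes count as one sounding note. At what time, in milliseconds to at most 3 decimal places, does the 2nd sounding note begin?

note 2 onset = 1b = 472.441ms

1. 0.0ms @ 0 + 472.441ms (1)
2. 472.441ms @ 1 + 472.441ms (1)
3. 944.882ms @ 2 + 944.882ms (2)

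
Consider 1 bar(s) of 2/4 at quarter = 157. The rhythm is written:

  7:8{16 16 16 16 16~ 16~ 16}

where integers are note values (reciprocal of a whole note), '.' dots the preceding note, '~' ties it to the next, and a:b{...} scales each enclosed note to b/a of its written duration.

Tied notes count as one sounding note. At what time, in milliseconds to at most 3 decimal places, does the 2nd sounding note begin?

note 2 onset = 2/7b = 109.19ms

1. 0.0ms @ 0 + 109.19ms (2/7)
2. 109.19ms @ 2/7 + 109.19ms (2/7)
3. 218.38ms @ 4/7 + 109.19ms (2/7)
4. 327.571ms @ 6/7 + 109.19ms (2/7)
5. 436.761ms @ 8/7 + 327.571ms (6/7)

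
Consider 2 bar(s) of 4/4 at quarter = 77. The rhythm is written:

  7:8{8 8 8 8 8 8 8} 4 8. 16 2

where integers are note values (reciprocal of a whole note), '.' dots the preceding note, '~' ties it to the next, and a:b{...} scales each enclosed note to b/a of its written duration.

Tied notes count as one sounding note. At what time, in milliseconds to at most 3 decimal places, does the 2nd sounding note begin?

1. 0.0ms @ 0 + 445.269ms (4/7)
2. 445.269ms @ 4/7 + 445.269ms (4/7)
3. 890.538ms @ 8/7 + 445.269ms (4/7)
4. 1335.807ms @ 12/7 + 445.269ms (4/7)
5. 1781.076ms @ 16/7 + 445.269ms (4/7)
6. 2226.345ms @ 20/7 + 445.269ms (4/7)
7. 2671.614ms @ 24/7 + 445.269ms (4/7)
8. 3116.883ms @ 4 + 779.221ms (1)
9. 3896.104ms @ 5 + 584.416ms (3/4)
10. 4480.519ms @ 23/4 + 194.805ms (1/4)
11. 4675.325ms @ 6 + 1558.442ms (2)

note 2 onset = 4/7b = 445.269ms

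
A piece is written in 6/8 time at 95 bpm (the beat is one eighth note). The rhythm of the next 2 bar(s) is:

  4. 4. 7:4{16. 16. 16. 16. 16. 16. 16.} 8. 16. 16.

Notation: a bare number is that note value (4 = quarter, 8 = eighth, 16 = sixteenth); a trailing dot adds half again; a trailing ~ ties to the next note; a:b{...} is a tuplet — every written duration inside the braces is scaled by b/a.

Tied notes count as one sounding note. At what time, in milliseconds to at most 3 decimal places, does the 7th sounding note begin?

note 7 onset = 54/7b = 4872.18ms

1. 0.0ms @ 0 + 1894.737ms (3)
2. 1894.737ms @ 3 + 1894.737ms (3)
3. 3789.474ms @ 6 + 270.677ms (3/7)
4. 4060.15ms @ 45/7 + 270.677ms (3/7)
5. 4330.827ms @ 48/7 + 270.677ms (3/7)
6. 4601.504ms @ 51/7 + 270.677ms (3/7)
7. 4872.18ms @ 54/7 + 270.677ms (3/7)
8. 5142.857ms @ 57/7 + 270.677ms (3/7)
9. 5413.534ms @ 60/7 + 270.677ms (3/7)
10. 5684.211ms @ 9 + 947.368ms (3/2)
11. 6631.579ms @ 21/2 + 473.684ms (3/4)
12. 7105.263ms @ 45/4 + 473.684ms (3/4)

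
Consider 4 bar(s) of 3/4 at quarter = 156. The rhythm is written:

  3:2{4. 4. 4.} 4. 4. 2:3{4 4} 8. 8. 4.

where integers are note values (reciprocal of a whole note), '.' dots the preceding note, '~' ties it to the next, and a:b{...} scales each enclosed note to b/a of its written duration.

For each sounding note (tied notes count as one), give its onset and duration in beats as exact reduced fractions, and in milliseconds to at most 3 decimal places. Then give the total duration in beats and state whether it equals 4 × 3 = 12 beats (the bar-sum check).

1) 0.0ms=0b +384.615ms=1b
2) 384.615ms=1b +384.615ms=1b
3) 769.231ms=2b +384.615ms=1b
4) 1153.846ms=3b +576.923ms=3/2b
5) 1730.769ms=9/2b +576.923ms=3/2b
6) 2307.692ms=6b +576.923ms=3/2b
7) 2884.615ms=15/2b +576.923ms=3/2b
8) 3461.538ms=9b +288.462ms=3/4b
9) 3750.0ms=39/4b +288.462ms=3/4b
10) 4038.462ms=21/2b +576.923ms=3/2b
Σ=12b of 12 (156bpm 3/4) — PASS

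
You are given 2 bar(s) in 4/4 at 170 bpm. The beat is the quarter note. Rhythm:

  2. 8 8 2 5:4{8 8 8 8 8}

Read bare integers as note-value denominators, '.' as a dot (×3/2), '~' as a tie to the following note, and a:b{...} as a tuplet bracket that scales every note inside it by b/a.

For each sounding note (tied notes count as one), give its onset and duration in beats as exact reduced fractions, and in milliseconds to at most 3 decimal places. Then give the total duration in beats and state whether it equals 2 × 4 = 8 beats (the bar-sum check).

1) 0.0ms=0b +1058.824ms=3b
2) 1058.824ms=3b +176.471ms=1/2b
3) 1235.294ms=7/2b +176.471ms=1/2b
4) 1411.765ms=4b +705.882ms=2b
5) 2117.647ms=6b +141.176ms=2/5b
6) 2258.824ms=32/5b +141.176ms=2/5b
7) 2400.0ms=34/5b +141.176ms=2/5b
8) 2541.176ms=36/5b +141.176ms=2/5b
9) 2682.353ms=38/5b +141.176ms=2/5b
Σ=8b of 8 (170bpm 4/4) — PASS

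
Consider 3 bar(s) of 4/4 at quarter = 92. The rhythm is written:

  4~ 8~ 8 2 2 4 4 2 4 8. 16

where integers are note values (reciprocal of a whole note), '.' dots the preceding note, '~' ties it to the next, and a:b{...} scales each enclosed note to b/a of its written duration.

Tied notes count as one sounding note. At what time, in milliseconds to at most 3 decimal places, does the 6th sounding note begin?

note 6 onset = 8b = 5217.391ms

1. 0.0ms @ 0 + 1304.348ms (2)
2. 1304.348ms @ 2 + 1304.348ms (2)
3. 2608.696ms @ 4 + 1304.348ms (2)
4. 3913.043ms @ 6 + 652.174ms (1)
5. 4565.217ms @ 7 + 652.174ms (1)
6. 5217.391ms @ 8 + 1304.348ms (2)
7. 6521.739ms @ 10 + 652.174ms (1)
8. 7173.913ms @ 11 + 489.13ms (3/4)
9. 7663.043ms @ 47/4 + 163.043ms (1/4)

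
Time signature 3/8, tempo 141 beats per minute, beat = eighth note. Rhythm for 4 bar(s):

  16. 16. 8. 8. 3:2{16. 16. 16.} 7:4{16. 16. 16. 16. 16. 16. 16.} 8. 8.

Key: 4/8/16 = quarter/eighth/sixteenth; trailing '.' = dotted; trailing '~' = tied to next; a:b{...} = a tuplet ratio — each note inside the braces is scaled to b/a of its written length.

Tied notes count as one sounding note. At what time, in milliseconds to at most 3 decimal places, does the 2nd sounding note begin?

note 2 onset = 3/4b = 319.149ms

1. 0.0ms @ 0 + 319.149ms (3/4)
2. 319.149ms @ 3/4 + 319.149ms (3/4)
3. 638.298ms @ 3/2 + 638.298ms (3/2)
4. 1276.596ms @ 3 + 638.298ms (3/2)
5. 1914.894ms @ 9/2 + 212.766ms (1/2)
6. 2127.66ms @ 5 + 212.766ms (1/2)
7. 2340.426ms @ 11/2 + 212.766ms (1/2)
8. 2553.191ms @ 6 + 182.371ms (3/7)
9. 2735.562ms @ 45/7 + 182.371ms (3/7)
10. 2917.933ms @ 48/7 + 182.371ms (3/7)
11. 3100.304ms @ 51/7 + 182.371ms (3/7)
12. 3282.675ms @ 54/7 + 182.371ms (3/7)
13. 3465.046ms @ 57/7 + 182.371ms (3/7)
14. 3647.416ms @ 60/7 + 182.371ms (3/7)
15. 3829.787ms @ 9 + 638.298ms (3/2)
16. 4468.085ms @ 21/2 + 638.298ms (3/2)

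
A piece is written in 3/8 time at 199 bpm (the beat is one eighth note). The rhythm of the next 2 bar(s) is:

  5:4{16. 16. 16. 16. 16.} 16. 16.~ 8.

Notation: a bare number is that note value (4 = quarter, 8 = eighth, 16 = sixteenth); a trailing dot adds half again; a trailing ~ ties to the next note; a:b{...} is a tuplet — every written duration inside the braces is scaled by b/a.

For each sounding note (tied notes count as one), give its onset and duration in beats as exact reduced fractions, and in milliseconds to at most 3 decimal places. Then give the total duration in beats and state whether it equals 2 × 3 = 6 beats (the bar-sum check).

1) 0.0ms=0b +180.905ms=3/5b
2) 180.905ms=3/5b +180.905ms=3/5b
3) 361.809ms=6/5b +180.905ms=3/5b
4) 542.714ms=9/5b +180.905ms=3/5b
5) 723.618ms=12/5b +180.905ms=3/5b
6) 904.523ms=3b +226.131ms=3/4b
7) 1130.653ms=15/4b +678.392ms=9/4b
Σ=6b of 6 (199bpm 3/8) — PASS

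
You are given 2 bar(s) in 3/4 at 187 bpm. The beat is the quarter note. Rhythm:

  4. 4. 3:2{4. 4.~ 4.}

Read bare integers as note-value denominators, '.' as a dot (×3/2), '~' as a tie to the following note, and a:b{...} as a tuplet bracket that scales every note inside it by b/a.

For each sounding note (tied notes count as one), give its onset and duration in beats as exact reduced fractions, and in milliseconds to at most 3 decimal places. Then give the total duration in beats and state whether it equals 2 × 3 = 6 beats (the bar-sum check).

1) 0.0ms=0b +481.283ms=3/2b
2) 481.283ms=3/2b +481.283ms=3/2b
3) 962.567ms=3b +320.856ms=1b
4) 1283.422ms=4b +641.711ms=2b
Σ=6b of 6 (187bpm 3/4) — PASS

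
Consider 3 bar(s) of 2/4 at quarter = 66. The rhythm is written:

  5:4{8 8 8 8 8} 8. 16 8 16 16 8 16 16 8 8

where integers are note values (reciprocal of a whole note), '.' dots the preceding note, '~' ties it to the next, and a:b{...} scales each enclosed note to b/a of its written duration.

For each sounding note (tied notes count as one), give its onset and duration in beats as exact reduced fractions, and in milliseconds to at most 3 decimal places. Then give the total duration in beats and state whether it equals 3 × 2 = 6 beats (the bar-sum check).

1) 0.0ms=0b +363.636ms=2/5b
2) 363.636ms=2/5b +363.636ms=2/5b
3) 727.273ms=4/5b +363.636ms=2/5b
4) 1090.909ms=6/5b +363.636ms=2/5b
5) 1454.545ms=8/5b +363.636ms=2/5b
6) 1818.182ms=2b +681.818ms=3/4b
7) 2500.0ms=11/4b +227.273ms=1/4b
8) 2727.273ms=3b +454.545ms=1/2b
9) 3181.818ms=7/2b +227.273ms=1/4b
10) 3409.091ms=15/4b +227.273ms=1/4b
11) 3636.364ms=4b +454.545ms=1/2b
12) 4090.909ms=9/2b +227.273ms=1/4b
13) 4318.182ms=19/4b +227.273ms=1/4b
14) 4545.455ms=5b +454.545ms=1/2b
15) 5000.0ms=11/2b +454.545ms=1/2b
Σ=6b of 6 (66bpm 2/4) — PASS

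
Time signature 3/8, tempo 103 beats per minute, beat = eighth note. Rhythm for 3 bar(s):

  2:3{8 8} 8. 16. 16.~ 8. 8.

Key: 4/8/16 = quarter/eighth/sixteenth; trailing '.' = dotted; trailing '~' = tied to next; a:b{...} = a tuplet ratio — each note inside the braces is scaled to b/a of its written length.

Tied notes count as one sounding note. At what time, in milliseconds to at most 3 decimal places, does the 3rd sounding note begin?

1. 0.0ms @ 0 + 873.786ms (3/2)
2. 873.786ms @ 3/2 + 873.786ms (3/2)
3. 1747.573ms @ 3 + 873.786ms (3/2)
4. 2621.359ms @ 9/2 + 436.893ms (3/4)
5. 3058.252ms @ 21/4 + 1310.68ms (9/4)
6. 4368.932ms @ 15/2 + 873.786ms (3/2)

note 3 onset = 3b = 1747.573ms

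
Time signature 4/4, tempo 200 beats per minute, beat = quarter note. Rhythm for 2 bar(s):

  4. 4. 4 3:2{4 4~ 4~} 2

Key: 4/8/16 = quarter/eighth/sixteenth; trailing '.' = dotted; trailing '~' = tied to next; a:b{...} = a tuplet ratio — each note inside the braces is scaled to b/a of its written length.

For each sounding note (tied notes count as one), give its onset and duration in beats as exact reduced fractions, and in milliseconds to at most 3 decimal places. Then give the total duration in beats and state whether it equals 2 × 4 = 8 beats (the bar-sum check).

1) 0.0ms=0b +450.0ms=3/2b
2) 450.0ms=3/2b +450.0ms=3/2b
3) 900.0ms=3b +300.0ms=1b
4) 1200.0ms=4b +200.0ms=2/3b
5) 1400.0ms=14/3b +1000.0ms=10/3b
Σ=8b of 8 (200bpm 4/4) — PASS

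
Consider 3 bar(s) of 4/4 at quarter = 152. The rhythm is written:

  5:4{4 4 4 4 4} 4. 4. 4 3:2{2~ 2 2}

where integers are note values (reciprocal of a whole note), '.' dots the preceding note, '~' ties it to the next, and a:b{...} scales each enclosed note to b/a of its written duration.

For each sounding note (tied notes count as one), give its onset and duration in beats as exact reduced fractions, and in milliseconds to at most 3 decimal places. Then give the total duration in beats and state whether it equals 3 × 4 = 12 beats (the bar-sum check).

1) 0.0ms=0b +315.789ms=4/5b
2) 315.789ms=4/5b +315.789ms=4/5b
3) 631.579ms=8/5b +315.789ms=4/5b
4) 947.368ms=12/5b +315.789ms=4/5b
5) 1263.158ms=16/5b +315.789ms=4/5b
6) 1578.947ms=4b +592.105ms=3/2b
7) 2171.053ms=11/2b +592.105ms=3/2b
8) 2763.158ms=7b +394.737ms=1b
9) 3157.895ms=8b +1052.632ms=8/3b
10) 4210.526ms=32/3b +526.316ms=4/3b
Σ=12b of 12 (152bpm 4/4) — PASS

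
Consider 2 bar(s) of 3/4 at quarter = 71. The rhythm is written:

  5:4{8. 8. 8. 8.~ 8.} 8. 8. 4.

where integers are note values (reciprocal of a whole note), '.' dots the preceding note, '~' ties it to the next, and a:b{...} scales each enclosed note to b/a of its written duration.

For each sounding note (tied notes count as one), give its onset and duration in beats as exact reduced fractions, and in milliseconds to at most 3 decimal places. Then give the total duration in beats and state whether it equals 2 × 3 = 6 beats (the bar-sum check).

1) 0.0ms=0b +507.042ms=3/5b
2) 507.042ms=3/5b +507.042ms=3/5b
3) 1014.085ms=6/5b +507.042ms=3/5b
4) 1521.127ms=9/5b +1014.085ms=6/5b
5) 2535.211ms=3b +633.803ms=3/4b
6) 3169.014ms=15/4b +633.803ms=3/4b
7) 3802.817ms=9/2b +1267.606ms=3/2b
Σ=6b of 6 (71bpm 3/4) — PASS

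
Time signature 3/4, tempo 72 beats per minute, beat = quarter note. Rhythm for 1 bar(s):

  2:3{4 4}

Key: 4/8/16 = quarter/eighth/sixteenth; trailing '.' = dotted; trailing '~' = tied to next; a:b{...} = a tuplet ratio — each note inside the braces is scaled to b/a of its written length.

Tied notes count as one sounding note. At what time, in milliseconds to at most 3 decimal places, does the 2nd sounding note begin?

1. 0.0ms @ 0 + 1250.0ms (3/2)
2. 1250.0ms @ 3/2 + 1250.0ms (3/2)

note 2 onset = 3/2b = 1250.0ms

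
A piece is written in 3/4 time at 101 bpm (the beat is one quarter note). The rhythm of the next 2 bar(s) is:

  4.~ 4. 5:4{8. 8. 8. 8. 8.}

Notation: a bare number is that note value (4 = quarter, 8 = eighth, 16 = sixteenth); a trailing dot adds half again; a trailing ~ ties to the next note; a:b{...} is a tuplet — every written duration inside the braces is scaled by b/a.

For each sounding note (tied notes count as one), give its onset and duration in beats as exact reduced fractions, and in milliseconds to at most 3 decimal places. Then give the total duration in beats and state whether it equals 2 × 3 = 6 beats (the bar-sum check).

1) 0.0ms=0b +1782.178ms=3b
2) 1782.178ms=3b +356.436ms=3/5b
3) 2138.614ms=18/5b +356.436ms=3/5b
4) 2495.05ms=21/5b +356.436ms=3/5b
5) 2851.485ms=24/5b +356.436ms=3/5b
6) 3207.921ms=27/5b +356.436ms=3/5b
Σ=6b of 6 (101bpm 3/4) — PASS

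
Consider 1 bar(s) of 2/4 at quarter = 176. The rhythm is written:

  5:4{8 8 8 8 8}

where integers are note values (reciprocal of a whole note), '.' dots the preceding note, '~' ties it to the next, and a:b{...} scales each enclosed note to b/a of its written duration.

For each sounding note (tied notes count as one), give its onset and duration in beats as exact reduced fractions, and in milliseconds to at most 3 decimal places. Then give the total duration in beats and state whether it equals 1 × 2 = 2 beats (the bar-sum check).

1) 0.0ms=0b +136.364ms=2/5b
2) 136.364ms=2/5b +136.364ms=2/5b
3) 272.727ms=4/5b +136.364ms=2/5b
4) 409.091ms=6/5b +136.364ms=2/5b
5) 545.455ms=8/5b +136.364ms=2/5b
Σ=2b of 2 (176bpm 2/4) — PASS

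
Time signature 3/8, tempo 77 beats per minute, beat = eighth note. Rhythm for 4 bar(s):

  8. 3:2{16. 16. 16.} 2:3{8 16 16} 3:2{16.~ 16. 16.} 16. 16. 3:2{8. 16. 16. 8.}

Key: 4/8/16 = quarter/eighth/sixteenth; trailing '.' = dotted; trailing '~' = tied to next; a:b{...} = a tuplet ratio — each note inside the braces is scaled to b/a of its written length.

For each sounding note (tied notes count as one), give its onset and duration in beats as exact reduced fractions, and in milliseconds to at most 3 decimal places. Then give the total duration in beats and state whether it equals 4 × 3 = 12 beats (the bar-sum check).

1) 0.0ms=0b +1168.831ms=3/2b
2) 1168.831ms=3/2b +389.61ms=1/2b
3) 1558.442ms=2b +389.61ms=1/2b
4) 1948.052ms=5/2b +389.61ms=1/2b
5) 2337.662ms=3b +1168.831ms=3/2b
6) 3506.494ms=9/2b +584.416ms=3/4b
7) 4090.909ms=21/4b +584.416ms=3/4b
8) 4675.325ms=6b +779.221ms=1b
9) 5454.545ms=7b +389.61ms=1/2b
10) 5844.156ms=15/2b +584.416ms=3/4b
11) 6428.571ms=33/4b +584.416ms=3/4b
12) 7012.987ms=9b +779.221ms=1b
13) 7792.208ms=10b +389.61ms=1/2b
14) 8181.818ms=21/2b +389.61ms=1/2b
15) 8571.429ms=11b +779.221ms=1b
Σ=12b of 12 (77bpm 3/8) — PASS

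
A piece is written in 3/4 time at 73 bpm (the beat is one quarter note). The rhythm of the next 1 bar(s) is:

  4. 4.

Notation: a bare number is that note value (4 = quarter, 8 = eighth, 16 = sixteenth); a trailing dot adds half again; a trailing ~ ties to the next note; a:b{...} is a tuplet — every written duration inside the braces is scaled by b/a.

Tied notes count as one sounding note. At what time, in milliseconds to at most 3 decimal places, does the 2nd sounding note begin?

1. 0.0ms @ 0 + 1232.877ms (3/2)
2. 1232.877ms @ 3/2 + 1232.877ms (3/2)

note 2 onset = 3/2b = 1232.877ms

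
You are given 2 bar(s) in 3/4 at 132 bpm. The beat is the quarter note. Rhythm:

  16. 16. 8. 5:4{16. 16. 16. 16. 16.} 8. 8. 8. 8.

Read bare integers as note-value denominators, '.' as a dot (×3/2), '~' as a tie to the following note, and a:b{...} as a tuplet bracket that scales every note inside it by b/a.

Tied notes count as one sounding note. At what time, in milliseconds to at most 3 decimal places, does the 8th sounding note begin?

1. 0.0ms @ 0 + 170.455ms (3/8)
2. 170.455ms @ 3/8 + 170.455ms (3/8)
3. 340.909ms @ 3/4 + 340.909ms (3/4)
4. 681.818ms @ 3/2 + 136.364ms (3/10)
5. 818.182ms @ 9/5 + 136.364ms (3/10)
6. 954.545ms @ 21/10 + 136.364ms (3/10)
7. 1090.909ms @ 12/5 + 136.364ms (3/10)
8. 1227.273ms @ 27/10 + 136.364ms (3/10)
9. 1363.636ms @ 3 + 340.909ms (3/4)
10. 1704.545ms @ 15/4 + 340.909ms (3/4)
11. 2045.455ms @ 9/2 + 340.909ms (3/4)
12. 2386.364ms @ 21/4 + 340.909ms (3/4)

note 8 onset = 27/10b = 1227.273ms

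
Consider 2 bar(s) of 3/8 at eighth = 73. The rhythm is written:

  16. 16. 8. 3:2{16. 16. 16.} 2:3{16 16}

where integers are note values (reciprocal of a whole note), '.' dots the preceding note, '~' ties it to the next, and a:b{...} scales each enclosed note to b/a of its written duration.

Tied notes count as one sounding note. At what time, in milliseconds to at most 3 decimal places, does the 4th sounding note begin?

note 4 onset = 3b = 2465.753ms

1. 0.0ms @ 0 + 616.438ms (3/4)
2. 616.438ms @ 3/4 + 616.438ms (3/4)
3. 1232.877ms @ 3/2 + 1232.877ms (3/2)
4. 2465.753ms @ 3 + 410.959ms (1/2)
5. 2876.712ms @ 7/2 + 410.959ms (1/2)
6. 3287.671ms @ 4 + 410.959ms (1/2)
7. 3698.63ms @ 9/2 + 616.438ms (3/4)
8. 4315.068ms @ 21/4 + 616.438ms (3/4)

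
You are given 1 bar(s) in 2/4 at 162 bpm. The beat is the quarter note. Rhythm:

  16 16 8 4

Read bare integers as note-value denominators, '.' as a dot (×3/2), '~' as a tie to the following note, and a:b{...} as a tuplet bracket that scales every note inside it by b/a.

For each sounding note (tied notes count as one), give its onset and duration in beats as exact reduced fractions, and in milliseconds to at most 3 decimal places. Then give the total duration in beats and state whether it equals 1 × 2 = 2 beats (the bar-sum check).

1) 0.0ms=0b +92.593ms=1/4b
2) 92.593ms=1/4b +92.593ms=1/4b
3) 185.185ms=1/2b +185.185ms=1/2b
4) 370.37ms=1b +370.37ms=1b
Σ=2b of 2 (162bpm 2/4) — PASS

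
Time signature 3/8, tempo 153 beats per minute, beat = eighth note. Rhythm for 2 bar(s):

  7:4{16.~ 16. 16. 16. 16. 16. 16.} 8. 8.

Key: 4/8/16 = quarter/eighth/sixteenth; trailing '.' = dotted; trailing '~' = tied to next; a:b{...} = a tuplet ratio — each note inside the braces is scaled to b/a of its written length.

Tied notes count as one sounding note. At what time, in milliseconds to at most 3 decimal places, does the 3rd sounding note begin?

1. 0.0ms @ 0 + 336.134ms (6/7)
2. 336.134ms @ 6/7 + 168.067ms (3/7)
3. 504.202ms @ 9/7 + 168.067ms (3/7)
4. 672.269ms @ 12/7 + 168.067ms (3/7)
5. 840.336ms @ 15/7 + 168.067ms (3/7)
6. 1008.403ms @ 18/7 + 168.067ms (3/7)
7. 1176.471ms @ 3 + 588.235ms (3/2)
8. 1764.706ms @ 9/2 + 588.235ms (3/2)

note 3 onset = 9/7b = 504.202ms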